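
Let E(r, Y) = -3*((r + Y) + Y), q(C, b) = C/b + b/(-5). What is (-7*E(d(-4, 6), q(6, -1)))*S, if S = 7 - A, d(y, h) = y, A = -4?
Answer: -18018/5 ≈ -3603.6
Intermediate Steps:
S = 11 (S = 7 - 1*(-4) = 7 + 4 = 11)
q(C, b) = -b/5 + C/b (q(C, b) = C/b + b*(-⅕) = C/b - b/5 = -b/5 + C/b)
E(r, Y) = -6*Y - 3*r (E(r, Y) = -3*((Y + r) + Y) = -3*(r + 2*Y) = -6*Y - 3*r)
(-7*E(d(-4, 6), q(6, -1)))*S = -7*(-6*(-⅕*(-1) + 6/(-1)) - 3*(-4))*11 = -7*(-6*(⅕ + 6*(-1)) + 12)*11 = -7*(-6*(⅕ - 6) + 12)*11 = -7*(-6*(-29/5) + 12)*11 = -7*(174/5 + 12)*11 = -7*234/5*11 = -1638/5*11 = -18018/5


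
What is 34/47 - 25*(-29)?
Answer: 34109/47 ≈ 725.72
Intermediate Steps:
34/47 - 25*(-29) = 34*(1/47) + 725 = 34/47 + 725 = 34109/47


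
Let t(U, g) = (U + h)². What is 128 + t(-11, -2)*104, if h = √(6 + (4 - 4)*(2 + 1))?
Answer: 13336 - 2288*√6 ≈ 7731.6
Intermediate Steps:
h = √6 (h = √(6 + 0*3) = √(6 + 0) = √6 ≈ 2.4495)
t(U, g) = (U + √6)²
128 + t(-11, -2)*104 = 128 + (-11 + √6)²*104 = 128 + 104*(-11 + √6)²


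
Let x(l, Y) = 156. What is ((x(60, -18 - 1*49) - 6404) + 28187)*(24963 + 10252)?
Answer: 772581885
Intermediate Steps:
((x(60, -18 - 1*49) - 6404) + 28187)*(24963 + 10252) = ((156 - 6404) + 28187)*(24963 + 10252) = (-6248 + 28187)*35215 = 21939*35215 = 772581885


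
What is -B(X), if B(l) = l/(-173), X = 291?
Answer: 291/173 ≈ 1.6821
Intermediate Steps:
B(l) = -l/173 (B(l) = l*(-1/173) = -l/173)
-B(X) = -(-1)*291/173 = -1*(-291/173) = 291/173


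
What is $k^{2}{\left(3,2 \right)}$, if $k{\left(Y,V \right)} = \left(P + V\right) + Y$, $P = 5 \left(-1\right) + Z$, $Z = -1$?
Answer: $1$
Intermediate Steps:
$P = -6$ ($P = 5 \left(-1\right) - 1 = -5 - 1 = -6$)
$k{\left(Y,V \right)} = -6 + V + Y$ ($k{\left(Y,V \right)} = \left(-6 + V\right) + Y = -6 + V + Y$)
$k^{2}{\left(3,2 \right)} = \left(-6 + 2 + 3\right)^{2} = \left(-1\right)^{2} = 1$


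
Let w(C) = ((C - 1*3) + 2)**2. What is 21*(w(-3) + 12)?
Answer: 588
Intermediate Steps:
w(C) = (-1 + C)**2 (w(C) = ((C - 3) + 2)**2 = ((-3 + C) + 2)**2 = (-1 + C)**2)
21*(w(-3) + 12) = 21*((-1 - 3)**2 + 12) = 21*((-4)**2 + 12) = 21*(16 + 12) = 21*28 = 588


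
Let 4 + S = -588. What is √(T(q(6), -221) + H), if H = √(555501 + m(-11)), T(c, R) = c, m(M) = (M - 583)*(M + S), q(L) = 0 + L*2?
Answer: √(12 + √913683) ≈ 31.111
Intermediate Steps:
S = -592 (S = -4 - 588 = -592)
q(L) = 2*L (q(L) = 0 + 2*L = 2*L)
m(M) = (-592 + M)*(-583 + M) (m(M) = (M - 583)*(M - 592) = (-583 + M)*(-592 + M) = (-592 + M)*(-583 + M))
H = √913683 (H = √(555501 + (345136 + (-11)² - 1175*(-11))) = √(555501 + (345136 + 121 + 12925)) = √(555501 + 358182) = √913683 ≈ 955.87)
√(T(q(6), -221) + H) = √(2*6 + √913683) = √(12 + √913683)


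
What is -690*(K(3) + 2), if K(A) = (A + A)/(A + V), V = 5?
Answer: -3795/2 ≈ -1897.5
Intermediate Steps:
K(A) = 2*A/(5 + A) (K(A) = (A + A)/(A + 5) = (2*A)/(5 + A) = 2*A/(5 + A))
-690*(K(3) + 2) = -690*(2*3/(5 + 3) + 2) = -690*(2*3/8 + 2) = -690*(2*3*(1/8) + 2) = -690*(3/4 + 2) = -690*11/4 = -3795/2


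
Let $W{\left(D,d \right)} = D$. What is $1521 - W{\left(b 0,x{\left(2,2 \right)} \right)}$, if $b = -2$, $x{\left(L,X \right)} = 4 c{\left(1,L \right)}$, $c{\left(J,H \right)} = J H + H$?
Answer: $1521$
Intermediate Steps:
$c{\left(J,H \right)} = H + H J$ ($c{\left(J,H \right)} = H J + H = H + H J$)
$x{\left(L,X \right)} = 8 L$ ($x{\left(L,X \right)} = 4 L \left(1 + 1\right) = 4 L 2 = 4 \cdot 2 L = 8 L$)
$1521 - W{\left(b 0,x{\left(2,2 \right)} \right)} = 1521 - \left(-2\right) 0 = 1521 - 0 = 1521 + 0 = 1521$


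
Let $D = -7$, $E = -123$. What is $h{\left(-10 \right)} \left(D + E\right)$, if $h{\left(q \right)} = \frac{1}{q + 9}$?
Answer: $130$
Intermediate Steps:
$h{\left(q \right)} = \frac{1}{9 + q}$
$h{\left(-10 \right)} \left(D + E\right) = \frac{-7 - 123}{9 - 10} = \frac{1}{-1} \left(-130\right) = \left(-1\right) \left(-130\right) = 130$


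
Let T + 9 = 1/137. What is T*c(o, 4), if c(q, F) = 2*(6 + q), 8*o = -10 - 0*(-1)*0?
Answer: -11704/137 ≈ -85.431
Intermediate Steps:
o = -5/4 (o = (-10 - 0*(-1)*0)/8 = (-10 - 0*0)/8 = (-10 - 1*0)/8 = (-10 + 0)/8 = (⅛)*(-10) = -5/4 ≈ -1.2500)
c(q, F) = 12 + 2*q
T = -1232/137 (T = -9 + 1/137 = -1232/137 ≈ -8.9927)
T*c(o, 4) = -1232*(12 + 2*(-5/4))/137 = -1232*(12 - 5/2)/137 = -1232/137*19/2 = -11704/137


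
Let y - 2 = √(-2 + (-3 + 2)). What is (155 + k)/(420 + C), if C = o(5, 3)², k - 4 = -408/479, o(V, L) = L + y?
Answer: 16741413/46861528 - 378765*I*√3/46861528 ≈ 0.35725 - 0.014*I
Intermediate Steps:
y = 2 + I*√3 (y = 2 + √(-2 + (-3 + 2)) = 2 + √(-2 - 1) = 2 + √(-3) = 2 + I*√3 ≈ 2.0 + 1.732*I)
o(V, L) = 2 + L + I*√3 (o(V, L) = L + (2 + I*√3) = 2 + L + I*√3)
k = 1508/479 (k = 4 - 408/479 = 1508/479 ≈ 3.1482)
C = (5 + I*√3)² (C = (2 + 3 + I*√3)² = (5 + I*√3)² ≈ 22.0 + 17.32*I)
(155 + k)/(420 + C) = (155 + 1508/479)/(420 + (5 + I*√3)²) = 75753/(479*(420 + (5 + I*√3)²))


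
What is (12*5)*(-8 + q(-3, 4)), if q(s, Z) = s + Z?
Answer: -420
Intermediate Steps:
q(s, Z) = Z + s
(12*5)*(-8 + q(-3, 4)) = (12*5)*(-8 + (4 - 3)) = 60*(-8 + 1) = 60*(-7) = -420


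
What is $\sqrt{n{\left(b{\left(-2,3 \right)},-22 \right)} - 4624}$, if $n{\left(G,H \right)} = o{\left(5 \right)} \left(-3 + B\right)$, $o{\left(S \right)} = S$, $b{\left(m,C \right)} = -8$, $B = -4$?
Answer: $i \sqrt{4659} \approx 68.257 i$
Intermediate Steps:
$n{\left(G,H \right)} = -35$ ($n{\left(G,H \right)} = 5 \left(-3 - 4\right) = 5 \left(-7\right) = -35$)
$\sqrt{n{\left(b{\left(-2,3 \right)},-22 \right)} - 4624} = \sqrt{-35 - 4624} = \sqrt{-4659} = i \sqrt{4659}$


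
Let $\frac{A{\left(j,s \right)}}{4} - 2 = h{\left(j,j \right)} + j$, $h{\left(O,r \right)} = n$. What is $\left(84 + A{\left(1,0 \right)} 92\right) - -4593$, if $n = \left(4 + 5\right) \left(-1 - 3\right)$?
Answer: $-7467$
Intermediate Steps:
$n = -36$ ($n = 9 \left(-4\right) = -36$)
$h{\left(O,r \right)} = -36$
$A{\left(j,s \right)} = -136 + 4 j$ ($A{\left(j,s \right)} = 8 + 4 \left(-36 + j\right) = 8 + \left(-144 + 4 j\right) = -136 + 4 j$)
$\left(84 + A{\left(1,0 \right)} 92\right) - -4593 = \left(84 + \left(-136 + 4 \cdot 1\right) 92\right) - -4593 = \left(84 + \left(-136 + 4\right) 92\right) + 4593 = \left(84 - 12144\right) + 4593 = -12060 + 4593 = -7467$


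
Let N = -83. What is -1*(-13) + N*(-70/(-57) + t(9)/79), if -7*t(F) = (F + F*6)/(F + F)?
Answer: -796171/9006 ≈ -88.405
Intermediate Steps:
t(F) = -1/2 (t(F) = -(F + F*6)/(7*(F + F)) = -(F + 6*F)/(7*(2*F)) = -7*F*1/(2*F)/7 = -1/7*7/2 = -1/2)
-1*(-13) + N*(-70/(-57) + t(9)/79) = -1*(-13) - 83*(-70/(-57) - 1/2/79) = 13 - 83*(-70*(-1/57) - 1/2*1/79) = 13 - 83*(70/57 - 1/158) = 13 - 83*11003/9006 = 13 - 913249/9006 = -796171/9006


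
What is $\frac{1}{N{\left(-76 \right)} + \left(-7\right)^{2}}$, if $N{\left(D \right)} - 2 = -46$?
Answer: $\frac{1}{5} \approx 0.2$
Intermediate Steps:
$N{\left(D \right)} = -44$ ($N{\left(D \right)} = 2 - 46 = -44$)
$\frac{1}{N{\left(-76 \right)} + \left(-7\right)^{2}} = \frac{1}{-44 + \left(-7\right)^{2}} = \frac{1}{-44 + 49} = \frac{1}{5}$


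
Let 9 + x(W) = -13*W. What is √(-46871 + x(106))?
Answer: 3*I*√5362 ≈ 219.68*I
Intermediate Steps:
x(W) = -9 - 13*W
√(-46871 + x(106)) = √(-46871 + (-9 - 13*106)) = √(-46871 + (-9 - 1378)) = √(-46871 - 1387) = √(-48258) = 3*I*√5362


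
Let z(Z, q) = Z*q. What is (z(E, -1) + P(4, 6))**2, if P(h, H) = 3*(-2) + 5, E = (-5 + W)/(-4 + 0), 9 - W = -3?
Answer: 9/16 ≈ 0.56250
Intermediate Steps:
W = 12 (W = 9 - 1*(-3) = 9 + 3 = 12)
E = -7/4 (E = (-5 + 12)/(-4 + 0) = 7/(-4) = 7*(-1/4) = -7/4 ≈ -1.7500)
P(h, H) = -1 (P(h, H) = -6 + 5 = -1)
(z(E, -1) + P(4, 6))**2 = (-7/4*(-1) - 1)**2 = (7/4 - 1)**2 = (3/4)**2 = 9/16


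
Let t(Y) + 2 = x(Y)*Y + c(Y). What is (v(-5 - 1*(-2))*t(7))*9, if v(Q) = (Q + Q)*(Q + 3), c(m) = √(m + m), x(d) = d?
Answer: 0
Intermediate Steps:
c(m) = √2*√m (c(m) = √(2*m) = √2*√m)
t(Y) = -2 + Y² + √2*√Y (t(Y) = -2 + (Y*Y + √2*√Y) = -2 + (Y² + √2*√Y) = -2 + Y² + √2*√Y)
v(Q) = 2*Q*(3 + Q) (v(Q) = (2*Q)*(3 + Q) = 2*Q*(3 + Q))
(v(-5 - 1*(-2))*t(7))*9 = ((2*(-5 - 1*(-2))*(3 + (-5 - 1*(-2))))*(-2 + 7² + √2*√7))*9 = ((2*(-5 + 2)*(3 + (-5 + 2)))*(-2 + 49 + √14))*9 = ((2*(-3)*(3 - 3))*(47 + √14))*9 = ((2*(-3)*0)*(47 + √14))*9 = (0*(47 + √14))*9 = 0*9 = 0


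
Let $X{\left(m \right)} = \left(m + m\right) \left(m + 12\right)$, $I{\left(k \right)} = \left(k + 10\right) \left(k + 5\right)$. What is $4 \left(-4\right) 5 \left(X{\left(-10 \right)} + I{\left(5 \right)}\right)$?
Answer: $-8800$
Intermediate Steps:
$I{\left(k \right)} = \left(5 + k\right) \left(10 + k\right)$ ($I{\left(k \right)} = \left(10 + k\right) \left(5 + k\right) = \left(5 + k\right) \left(10 + k\right)$)
$X{\left(m \right)} = 2 m \left(12 + m\right)$
$4 \left(-4\right) 5 \left(X{\left(-10 \right)} + I{\left(5 \right)}\right) = 4 \left(-4\right) 5 \left(2 \left(-10\right) \left(12 - 10\right) + \left(50 + 5^{2} + 15 \cdot 5\right)\right) = \left(-16\right) 5 \left(2 \left(-10\right) 2 + \left(50 + 25 + 75\right)\right) = - 80 \left(-40 + 150\right) = \left(-80\right) 110 = -8800$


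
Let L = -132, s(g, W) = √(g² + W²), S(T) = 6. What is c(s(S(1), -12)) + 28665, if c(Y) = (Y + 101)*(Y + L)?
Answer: 15513 - 186*√5 ≈ 15097.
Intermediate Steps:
s(g, W) = √(W² + g²)
c(Y) = (-132 + Y)*(101 + Y) (c(Y) = (Y + 101)*(Y - 132) = (101 + Y)*(-132 + Y) = (-132 + Y)*(101 + Y))
c(s(S(1), -12)) + 28665 = (-13332 + (√((-12)² + 6²))² - 31*√((-12)² + 6²)) + 28665 = (-13332 + (√(144 + 36))² - 31*√(144 + 36)) + 28665 = (-13332 + (√180)² - 186*√5) + 28665 = (-13332 + (6*√5)² - 186*√5) + 28665 = (-13332 + 180 - 186*√5) + 28665 = (-13152 - 186*√5) + 28665 = 15513 - 186*√5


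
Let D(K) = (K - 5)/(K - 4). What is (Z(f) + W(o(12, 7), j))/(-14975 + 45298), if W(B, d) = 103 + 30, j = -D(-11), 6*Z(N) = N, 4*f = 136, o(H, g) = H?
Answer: 416/90969 ≈ 0.0045730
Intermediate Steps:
f = 34 (f = (¼)*136 = 34)
Z(N) = N/6
D(K) = (-5 + K)/(-4 + K)
j = -16/15 (j = -(-5 - 11)/(-4 - 11) = -(-16)/(-15) = -(-1)*(-16)/15 = -1*16/15 = -16/15 ≈ -1.0667)
W(B, d) = 133
(Z(f) + W(o(12, 7), j))/(-14975 + 45298) = ((⅙)*34 + 133)/(-14975 + 45298) = (17/3 + 133)/30323 = (416/3)*(1/30323) = 416/90969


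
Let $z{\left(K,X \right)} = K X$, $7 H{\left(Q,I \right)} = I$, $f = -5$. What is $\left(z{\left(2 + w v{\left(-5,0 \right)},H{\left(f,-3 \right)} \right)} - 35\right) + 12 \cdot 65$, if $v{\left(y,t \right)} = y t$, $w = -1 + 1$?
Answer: $\frac{5209}{7} \approx 744.14$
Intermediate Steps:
$H{\left(Q,I \right)} = \frac{I}{7}$
$w = 0$
$v{\left(y,t \right)} = t y$
$\left(z{\left(2 + w v{\left(-5,0 \right)},H{\left(f,-3 \right)} \right)} - 35\right) + 12 \cdot 65 = \left(\left(2 + 0 \cdot 0 \left(-5\right)\right) \frac{1}{7} \left(-3\right) - 35\right) + 12 \cdot 65 = \left(\left(2 + 0 \cdot 0\right) \left(- \frac{3}{7}\right) - 35\right) + 780 = \left(\left(2 + 0\right) \left(- \frac{3}{7}\right) - 35\right) + 780 = \left(2 \left(- \frac{3}{7}\right) - 35\right) + 780 = \left(- \frac{6}{7} - 35\right) + 780 = - \frac{251}{7} + 780 = \frac{5209}{7}$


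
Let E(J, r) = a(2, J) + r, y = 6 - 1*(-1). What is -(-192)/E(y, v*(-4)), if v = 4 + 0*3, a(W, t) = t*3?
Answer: 192/5 ≈ 38.400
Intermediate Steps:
a(W, t) = 3*t
y = 7 (y = 6 + 1 = 7)
v = 4 (v = 4 + 0 = 4)
E(J, r) = r + 3*J (E(J, r) = 3*J + r = r + 3*J)
-(-192)/E(y, v*(-4)) = -(-192)/(4*(-4) + 3*7) = -(-192)/(-16 + 21) = -(-192)/5 = -24*(-8/5) = 192/5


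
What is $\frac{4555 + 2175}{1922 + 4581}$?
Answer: $\frac{6730}{6503} \approx 1.0349$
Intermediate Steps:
$\frac{4555 + 2175}{1922 + 4581} = \frac{6730}{6503}$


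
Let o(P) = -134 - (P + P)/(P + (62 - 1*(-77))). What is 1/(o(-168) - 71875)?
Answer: -29/2088597 ≈ -1.3885e-5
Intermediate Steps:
o(P) = -134 - 2*P/(139 + P) (o(P) = -134 - 2*P/(P + (62 + 77)) = -134 - 2*P/(P + 139) = -134 - 2*P/(139 + P))
1/(o(-168) - 71875) = 1/(2*(-9313 - 68*(-168))/(139 - 168) - 71875) = 1/(2*(-9313 + 11424)/(-29) - 71875) = 1/(2*(-1/29)*2111 - 71875) = 1/(-4222/29 - 71875) = 1/(-2088597/29) = -29/2088597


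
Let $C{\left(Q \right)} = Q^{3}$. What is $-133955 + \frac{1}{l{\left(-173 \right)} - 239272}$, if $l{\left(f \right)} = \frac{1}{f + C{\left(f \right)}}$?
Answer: $- \frac{165960077295708245}{1238924096081} \approx -1.3396 \cdot 10^{5}$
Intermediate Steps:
$l{\left(f \right)} = \frac{1}{f + f^{3}}$
$-133955 + \frac{1}{l{\left(-173 \right)} - 239272} = -133955 + \frac{1}{\frac{1}{-173 + \left(-173\right)^{3}} - 239272} = -133955 + \frac{1}{\frac{1}{-173 - 5177717} - 239272} = -133955 + \frac{1}{\frac{1}{-5177890} - 239272} = -133955 + \frac{1}{- \frac{1}{5177890} - 239272} = -133955 + \frac{1}{- \frac{1238924096081}{5177890}} = -133955 - \frac{5177890}{1238924096081} = - \frac{165960077295708245}{1238924096081}$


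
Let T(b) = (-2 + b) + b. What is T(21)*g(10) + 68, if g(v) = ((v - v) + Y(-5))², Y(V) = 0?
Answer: 68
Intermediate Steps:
T(b) = -2 + 2*b
g(v) = 0 (g(v) = ((v - v) + 0)² = (0 + 0)² = 0² = 0)
T(21)*g(10) + 68 = (-2 + 2*21)*0 + 68 = (-2 + 42)*0 + 68 = 40*0 + 68 = 0 + 68 = 68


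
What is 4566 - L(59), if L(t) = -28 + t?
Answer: 4535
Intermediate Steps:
4566 - L(59) = 4566 - (-28 + 59) = 4566 - 1*31 = 4566 - 31 = 4535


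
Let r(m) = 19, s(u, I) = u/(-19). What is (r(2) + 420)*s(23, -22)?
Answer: -10097/19 ≈ -531.42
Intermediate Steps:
s(u, I) = -u/19 (s(u, I) = u*(-1/19) = -u/19)
(r(2) + 420)*s(23, -22) = (19 + 420)*(-1/19*23) = 439*(-23/19) = -10097/19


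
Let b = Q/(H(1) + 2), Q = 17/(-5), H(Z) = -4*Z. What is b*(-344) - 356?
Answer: -4704/5 ≈ -940.80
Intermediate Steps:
Q = -17/5 (Q = 17*(-⅕) = -17/5 ≈ -3.4000)
b = 17/10 (b = -17/5/(-4*1 + 2) = -17/5/(-4 + 2) = -17/5/(-2) = -½*(-17/5) = 17/10 ≈ 1.7000)
b*(-344) - 356 = (17/10)*(-344) - 356 = -2924/5 - 356 = -4704/5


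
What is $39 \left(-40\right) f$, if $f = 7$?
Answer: $-10920$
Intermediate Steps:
$39 \left(-40\right) f = 39 \left(-40\right) 7 = \left(-1560\right) 7 = -10920$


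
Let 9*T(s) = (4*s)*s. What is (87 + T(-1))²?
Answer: 619369/81 ≈ 7646.5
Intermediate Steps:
T(s) = 4*s²/9 (T(s) = ((4*s)*s)/9 = (4*s²)/9 = 4*s²/9)
(87 + T(-1))² = (87 + (4/9)*(-1)²)² = (87 + (4/9)*1)² = (87 + 4/9)² = (787/9)² = 619369/81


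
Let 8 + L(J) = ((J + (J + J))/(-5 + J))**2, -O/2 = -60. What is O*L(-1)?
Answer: -930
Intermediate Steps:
O = 120 (O = -2*(-60) = 120)
L(J) = -8 + 9*J**2/(-5 + J)**2 (L(J) = -8 + ((J + (J + J))/(-5 + J))**2 = -8 + ((J + 2*J)/(-5 + J))**2 = -8 + ((3*J)/(-5 + J))**2 = -8 + (3*J/(-5 + J))**2 = -8 + 9*J**2/(-5 + J)**2)
O*L(-1) = 120*(-8 + 9*(-1)**2/(-5 - 1)**2) = 120*(-8 + 9*1/(-6)**2) = 120*(-8 + 9*1*(1/36)) = 120*(-8 + 1/4) = 120*(-31/4) = -930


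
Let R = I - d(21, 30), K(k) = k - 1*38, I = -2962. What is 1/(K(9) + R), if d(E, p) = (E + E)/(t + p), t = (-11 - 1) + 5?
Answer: -23/68835 ≈ -0.00033413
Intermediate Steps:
t = -7 (t = -12 + 5 = -7)
d(E, p) = 2*E/(-7 + p) (d(E, p) = (E + E)/(-7 + p) = (2*E)/(-7 + p) = 2*E/(-7 + p))
K(k) = -38 + k (K(k) = k - 38 = -38 + k)
R = -68168/23 (R = -2962 - 2*21/(-7 + 30) = -2962 - 2*21/23 = -2962 - 1*42/23 = -2962 - 42/23 = -68168/23 ≈ -2963.8)
1/(K(9) + R) = 1/((-38 + 9) - 68168/23) = 1/(-29 - 68168/23) = 1/(-68835/23) = -23/68835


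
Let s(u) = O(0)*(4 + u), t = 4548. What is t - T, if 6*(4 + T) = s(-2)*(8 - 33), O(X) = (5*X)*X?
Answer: 4552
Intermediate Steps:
O(X) = 5*X²
s(u) = 0 (s(u) = (5*0²)*(4 + u) = (5*0)*(4 + u) = 0*(4 + u) = 0)
T = -4 (T = -4 + (0*(8 - 33))/6 = -4 + (0*(-25))/6 = -4 + (⅙)*0 = -4 + 0 = -4)
t - T = 4548 - 1*(-4) = 4548 + 4 = 4552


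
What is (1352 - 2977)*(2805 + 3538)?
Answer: -10307375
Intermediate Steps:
(1352 - 2977)*(2805 + 3538) = -1625*6343 = -10307375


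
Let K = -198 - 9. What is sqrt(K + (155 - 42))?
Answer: I*sqrt(94) ≈ 9.6954*I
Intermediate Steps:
K = -207
sqrt(K + (155 - 42)) = sqrt(-207 + (155 - 42)) = sqrt(-207 + 113) = sqrt(-94) = I*sqrt(94)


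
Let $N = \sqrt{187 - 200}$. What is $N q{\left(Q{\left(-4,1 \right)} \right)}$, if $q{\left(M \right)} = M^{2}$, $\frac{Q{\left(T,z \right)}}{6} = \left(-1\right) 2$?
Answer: $144 i \sqrt{13} \approx 519.2 i$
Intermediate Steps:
$Q{\left(T,z \right)} = -12$ ($Q{\left(T,z \right)} = 6 \left(\left(-1\right) 2\right) = 6 \left(-2\right) = -12$)
$N = i \sqrt{13}$ ($N = \sqrt{-13} = i \sqrt{13} \approx 3.6056 i$)
$N q{\left(Q{\left(-4,1 \right)} \right)} = i \sqrt{13} \left(-12\right)^{2} = i \sqrt{13} \cdot 144 = 144 i \sqrt{13}$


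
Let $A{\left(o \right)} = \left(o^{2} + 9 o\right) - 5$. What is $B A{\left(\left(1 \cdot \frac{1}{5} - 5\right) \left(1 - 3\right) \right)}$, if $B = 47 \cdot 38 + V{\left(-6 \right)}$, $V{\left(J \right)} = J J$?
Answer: $\frac{7905658}{25} \approx 3.1623 \cdot 10^{5}$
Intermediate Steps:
$V{\left(J \right)} = J^{2}$
$B = 1822$ ($B = 47 \cdot 38 + \left(-6\right)^{2} = 1786 + 36 = 1822$)
$A{\left(o \right)} = -5 + o^{2} + 9 o$
$B A{\left(\left(1 \cdot \frac{1}{5} - 5\right) \left(1 - 3\right) \right)} = 1822 \left(-5 + \left(\left(1 \cdot \frac{1}{5} - 5\right) \left(1 - 3\right)\right)^{2} + 9 \left(1 \cdot \frac{1}{5} - 5\right) \left(1 - 3\right)\right) = 1822 \left(-5 + \left(\left(1 \cdot \frac{1}{5} - 5\right) \left(-2\right)\right)^{2} + 9 \left(1 \cdot \frac{1}{5} - 5\right) \left(-2\right)\right) = 1822 \left(-5 + \left(\left(\frac{1}{5} - 5\right) \left(-2\right)\right)^{2} + 9 \left(\frac{1}{5} - 5\right) \left(-2\right)\right) = 1822 \left(-5 + \left(\left(- \frac{24}{5}\right) \left(-2\right)\right)^{2} + 9 \left(\left(- \frac{24}{5}\right) \left(-2\right)\right)\right) = 1822 \left(-5 + \left(\frac{48}{5}\right)^{2} + 9 \cdot \frac{48}{5}\right) = 1822 \left(-5 + \frac{2304}{25} + \frac{432}{5}\right) = 1822 \cdot \frac{4339}{25} = \frac{7905658}{25}$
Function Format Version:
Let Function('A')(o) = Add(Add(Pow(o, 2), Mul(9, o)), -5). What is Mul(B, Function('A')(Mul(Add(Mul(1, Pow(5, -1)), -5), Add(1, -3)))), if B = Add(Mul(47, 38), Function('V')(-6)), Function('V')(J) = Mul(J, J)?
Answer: Rational(7905658, 25) ≈ 3.1623e+5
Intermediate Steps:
Function('V')(J) = Pow(J, 2)
B = 1822 (B = Add(Mul(47, 38), Pow(-6, 2)) = Add(1786, 36) = 1822)
Function('A')(o) = Add(-5, Pow(o, 2), Mul(9, o))
Mul(B, Function('A')(Mul(Add(Mul(1, Pow(5, -1)), -5), Add(1, -3)))) = Mul(1822, Add(-5, Pow(Mul(Add(Mul(1, Pow(5, -1)), -5), Add(1, -3)), 2), Mul(9, Mul(Add(Mul(1, Pow(5, -1)), -5), Add(1, -3))))) = Mul(1822, Add(-5, Pow(Mul(Add(Mul(1, Rational(1, 5)), -5), -2), 2), Mul(9, Mul(Add(Mul(1, Rational(1, 5)), -5), -2)))) = Mul(1822, Add(-5, Pow(Mul(Add(Rational(1, 5), -5), -2), 2), Mul(9, Mul(Add(Rational(1, 5), -5), -2)))) = Mul(1822, Add(-5, Pow(Mul(Rational(-24, 5), -2), 2), Mul(9, Mul(Rational(-24, 5), -2)))) = Mul(1822, Add(-5, Pow(Rational(48, 5), 2), Mul(9, Rational(48, 5)))) = Mul(1822, Add(-5, Rational(2304, 25), Rational(432, 5))) = Mul(1822, Rational(4339, 25)) = Rational(7905658, 25)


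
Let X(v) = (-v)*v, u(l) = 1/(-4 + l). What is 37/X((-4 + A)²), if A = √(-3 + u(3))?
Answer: 259/10000 - 111*I/1250 ≈ 0.0259 - 0.0888*I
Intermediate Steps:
A = 2*I (A = √(-3 + 1/(-4 + 3)) = √(-3 + 1/(-1)) = √(-3 - 1) = √(-4) = 2*I ≈ 2.0*I)
X(v) = -v²
37/X((-4 + A)²) = 37/(-((-4 + 2*I)²)²) = 37/(-(-4 + 2*I)⁴) = -1/(-4 + 2*I)⁴*37 = -37/(-4 + 2*I)⁴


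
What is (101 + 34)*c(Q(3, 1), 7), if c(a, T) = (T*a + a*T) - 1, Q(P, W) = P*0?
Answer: -135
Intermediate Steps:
Q(P, W) = 0
c(a, T) = -1 + 2*T*a (c(a, T) = (T*a + T*a) - 1 = 2*T*a - 1 = -1 + 2*T*a)
(101 + 34)*c(Q(3, 1), 7) = (101 + 34)*(-1 + 2*7*0) = 135*(-1 + 0) = 135*(-1) = -135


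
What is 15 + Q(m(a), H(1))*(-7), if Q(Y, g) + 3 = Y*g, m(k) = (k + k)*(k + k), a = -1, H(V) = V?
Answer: 8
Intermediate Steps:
m(k) = 4*k**2 (m(k) = (2*k)*(2*k) = 4*k**2)
Q(Y, g) = -3 + Y*g
15 + Q(m(a), H(1))*(-7) = 15 + (-3 + (4*(-1)**2)*1)*(-7) = 15 + (-3 + (4*1)*1)*(-7) = 15 + (-3 + 4*1)*(-7) = 15 + (-3 + 4)*(-7) = 15 + 1*(-7) = 15 - 7 = 8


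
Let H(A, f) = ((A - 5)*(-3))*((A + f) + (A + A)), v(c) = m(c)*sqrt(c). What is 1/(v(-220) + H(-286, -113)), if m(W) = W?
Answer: I/(-847683*I + 440*sqrt(55)) ≈ -1.1797e-6 + 4.5411e-9*I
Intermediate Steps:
v(c) = c**(3/2) (v(c) = c*sqrt(c) = c**(3/2))
H(A, f) = (15 - 3*A)*(f + 3*A) (H(A, f) = ((-5 + A)*(-3))*((A + f) + 2*A) = (15 - 3*A)*(f + 3*A))
1/(v(-220) + H(-286, -113)) = 1/((-220)**(3/2) + (-9*(-286)**2 + 15*(-113) + 45*(-286) - 3*(-286)*(-113))) = 1/(-440*I*sqrt(55) + (-9*81796 - 1695 - 12870 - 96954)) = 1/(-440*I*sqrt(55) + (-736164 - 1695 - 12870 - 96954)) = 1/(-440*I*sqrt(55) - 847683) = 1/(-847683 - 440*I*sqrt(55))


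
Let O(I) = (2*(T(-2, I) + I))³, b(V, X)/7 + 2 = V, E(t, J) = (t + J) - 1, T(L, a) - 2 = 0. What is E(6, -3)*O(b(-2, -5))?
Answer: -281216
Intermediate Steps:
T(L, a) = 2 (T(L, a) = 2 + 0 = 2)
E(t, J) = -1 + J + t (E(t, J) = (J + t) - 1 = -1 + J + t)
b(V, X) = -14 + 7*V
O(I) = (4 + 2*I)³ (O(I) = (2*(2 + I))³ = (4 + 2*I)³)
E(6, -3)*O(b(-2, -5)) = (-1 - 3 + 6)*(8*(2 + (-14 + 7*(-2)))³) = 2*(8*(2 + (-14 - 14))³) = 2*(8*(2 - 28)³) = 2*(8*(-26)³) = 2*(8*(-17576)) = 2*(-140608) = -281216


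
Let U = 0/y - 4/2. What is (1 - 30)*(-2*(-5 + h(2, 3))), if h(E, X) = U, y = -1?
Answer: -406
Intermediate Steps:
U = -2 (U = 0/(-1) - 4/2 = 0*(-1) - 4*½ = 0 - 2 = -2)
h(E, X) = -2
(1 - 30)*(-2*(-5 + h(2, 3))) = (1 - 30)*(-2*(-5 - 2)) = -(-58)*(-7) = -29*14 = -406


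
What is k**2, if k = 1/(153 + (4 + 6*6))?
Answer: 1/37249 ≈ 2.6846e-5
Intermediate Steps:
k = 1/193 (k = 1/(153 + (4 + 36)) = 1/(153 + 40) = 1/193 ≈ 0.0051813)
k**2 = (1/193)**2 = 1/37249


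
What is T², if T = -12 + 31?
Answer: 361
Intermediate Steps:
T = 19
T² = 19² = 361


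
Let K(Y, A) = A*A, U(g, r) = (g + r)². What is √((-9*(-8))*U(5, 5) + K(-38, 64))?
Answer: 4*√706 ≈ 106.28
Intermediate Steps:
K(Y, A) = A²
√((-9*(-8))*U(5, 5) + K(-38, 64)) = √((-9*(-8))*(5 + 5)² + 64²) = √(72*10² + 4096) = √(72*100 + 4096) = √(7200 + 4096) = √11296 = 4*√706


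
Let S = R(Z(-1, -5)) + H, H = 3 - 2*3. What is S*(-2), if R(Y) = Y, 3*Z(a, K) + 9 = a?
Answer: 38/3 ≈ 12.667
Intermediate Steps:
Z(a, K) = -3 + a/3
H = -3 (H = 3 - 6 = -3)
S = -19/3 (S = (-3 + (⅓)*(-1)) - 3 = (-3 - ⅓) - 3 = -10/3 - 3 = -19/3 ≈ -6.3333)
S*(-2) = -19/3*(-2) = 38/3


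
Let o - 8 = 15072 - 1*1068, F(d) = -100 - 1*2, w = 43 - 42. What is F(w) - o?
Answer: -14114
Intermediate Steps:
w = 1
F(d) = -102 (F(d) = -100 - 2 = -102)
o = 14012 (o = 8 + (15072 - 1*1068) = 8 + (15072 - 1068) = 8 + 14004 = 14012)
F(w) - o = -102 - 1*14012 = -102 - 14012 = -14114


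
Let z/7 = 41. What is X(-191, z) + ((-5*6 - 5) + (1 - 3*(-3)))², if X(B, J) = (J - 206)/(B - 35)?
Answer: 141169/226 ≈ 624.64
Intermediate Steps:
z = 287 (z = 7*41 = 287)
X(B, J) = (-206 + J)/(-35 + B)
X(-191, z) + ((-5*6 - 5) + (1 - 3*(-3)))² = (-206 + 287)/(-35 - 191) + ((-5*6 - 5) + (1 - 3*(-3)))² = 81/(-226) + ((-30 - 5) + (1 + 9))² = -1/226*81 + (-35 + 10)² = -81/226 + (-25)² = -81/226 + 625 = 141169/226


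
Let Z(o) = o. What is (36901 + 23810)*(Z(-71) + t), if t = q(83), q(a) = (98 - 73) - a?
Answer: -7831719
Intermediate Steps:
q(a) = 25 - a
t = -58 (t = 25 - 1*83 = 25 - 83 = -58)
(36901 + 23810)*(Z(-71) + t) = (36901 + 23810)*(-71 - 58) = 60711*(-129) = -7831719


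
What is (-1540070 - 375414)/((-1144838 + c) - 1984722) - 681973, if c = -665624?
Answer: -647052775637/948796 ≈ -6.8197e+5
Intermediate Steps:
(-1540070 - 375414)/((-1144838 + c) - 1984722) - 681973 = (-1540070 - 375414)/((-1144838 - 665624) - 1984722) - 681973 = -1915484/(-1810462 - 1984722) - 681973 = -1915484/(-3795184) - 681973 = -1915484*(-1/3795184) - 681973 = 478871/948796 - 681973 = -647052775637/948796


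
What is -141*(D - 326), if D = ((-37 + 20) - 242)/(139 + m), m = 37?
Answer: 8126535/176 ≈ 46174.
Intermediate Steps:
D = -259/176 (D = ((-37 + 20) - 242)/(139 + 37) = (-17 - 242)/176 = -259*1/176 = -259/176 ≈ -1.4716)
-141*(D - 326) = -141*(-259/176 - 326) = -141*(-57635/176) = 8126535/176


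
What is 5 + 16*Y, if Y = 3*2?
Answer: 101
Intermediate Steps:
Y = 6
5 + 16*Y = 5 + 16*6 = 5 + 96 = 101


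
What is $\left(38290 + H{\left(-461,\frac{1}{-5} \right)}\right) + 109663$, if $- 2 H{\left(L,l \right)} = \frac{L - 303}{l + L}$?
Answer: $\frac{170588854}{1153} \approx 1.4795 \cdot 10^{5}$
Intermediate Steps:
$H{\left(L,l \right)} = - \frac{-303 + L}{2 \left(L + l\right)}$ ($H{\left(L,l \right)} = - \frac{\left(L - 303\right) \frac{1}{l + L}}{2} = - \frac{\left(-303 + L\right) \frac{1}{L + l}}{2} = - \frac{\frac{1}{L + l} \left(-303 + L\right)}{2} = - \frac{-303 + L}{2 \left(L + l\right)}$)
$\left(38290 + H{\left(-461,\frac{1}{-5} \right)}\right) + 109663 = \left(38290 + \frac{303 - -461}{2 \left(-461 + \frac{1}{-5}\right)}\right) + 109663 = \left(38290 + \frac{303 + 461}{2 \left(-461 - \frac{1}{5}\right)}\right) + 109663 = \left(38290 + \frac{1}{2} \frac{1}{- \frac{2306}{5}} \cdot 764\right) + 109663 = \left(38290 + \frac{1}{2} \left(- \frac{5}{2306}\right) 764\right) + 109663 = \left(38290 - \frac{955}{1153}\right) + 109663 = \frac{44147415}{1153} + 109663 = \frac{170588854}{1153}$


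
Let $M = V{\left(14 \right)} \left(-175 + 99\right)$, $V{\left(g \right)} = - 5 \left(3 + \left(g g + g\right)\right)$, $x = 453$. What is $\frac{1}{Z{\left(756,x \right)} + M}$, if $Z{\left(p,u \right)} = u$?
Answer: $\frac{1}{81393} \approx 1.2286 \cdot 10^{-5}$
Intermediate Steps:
$V{\left(g \right)} = -15 - 5 g - 5 g^{2}$ ($V{\left(g \right)} = - 5 \left(3 + \left(g^{2} + g\right)\right) = - 5 \left(3 + \left(g + g^{2}\right)\right) = - 5 \left(3 + g + g^{2}\right) = -15 - 5 g - 5 g^{2}$)
$M = 80940$ ($M = \left(-15 - 70 - 5 \cdot 14^{2}\right) \left(-175 + 99\right) = \left(-15 - 70 - 980\right) \left(-76\right) = \left(-1065\right) \left(-76\right) = 80940$)
$\frac{1}{Z{\left(756,x \right)} + M} = \frac{1}{453 + 80940} = \frac{1}{81393}$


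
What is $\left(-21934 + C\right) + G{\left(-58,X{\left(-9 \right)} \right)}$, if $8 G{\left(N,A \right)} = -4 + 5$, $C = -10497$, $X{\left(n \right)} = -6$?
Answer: $- \frac{259447}{8} \approx -32431.0$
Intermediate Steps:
$G{\left(N,A \right)} = \frac{1}{8}$ ($G{\left(N,A \right)} = \frac{-4 + 5}{8} = \frac{1}{8} \cdot 1 = \frac{1}{8}$)
$\left(-21934 + C\right) + G{\left(-58,X{\left(-9 \right)} \right)} = \left(-21934 - 10497\right) + \frac{1}{8} = -32431 + \frac{1}{8} = - \frac{259447}{8}$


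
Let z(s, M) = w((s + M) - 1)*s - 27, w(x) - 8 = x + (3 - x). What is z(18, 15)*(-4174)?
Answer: -713754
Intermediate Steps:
w(x) = 11 (w(x) = 8 + (x + (3 - x)) = 8 + 3 = 11)
z(s, M) = -27 + 11*s (z(s, M) = 11*s - 27 = -27 + 11*s)
z(18, 15)*(-4174) = (-27 + 11*18)*(-4174) = (-27 + 198)*(-4174) = 171*(-4174) = -713754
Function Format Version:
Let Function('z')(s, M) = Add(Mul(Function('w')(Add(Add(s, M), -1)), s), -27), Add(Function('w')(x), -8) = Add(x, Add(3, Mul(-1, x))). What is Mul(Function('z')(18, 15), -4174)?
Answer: -713754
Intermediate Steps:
Function('w')(x) = 11 (Function('w')(x) = Add(8, Add(x, Add(3, Mul(-1, x)))) = Add(8, 3) = 11)
Function('z')(s, M) = Add(-27, Mul(11, s)) (Function('z')(s, M) = Add(Mul(11, s), -27) = Add(-27, Mul(11, s)))
Mul(Function('z')(18, 15), -4174) = Mul(Add(-27, Mul(11, 18)), -4174) = Mul(Add(-27, 198), -4174) = Mul(171, -4174) = -713754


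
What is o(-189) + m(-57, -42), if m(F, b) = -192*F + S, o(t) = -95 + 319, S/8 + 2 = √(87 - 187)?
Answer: 11152 + 80*I ≈ 11152.0 + 80.0*I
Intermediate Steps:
S = -16 + 80*I (S = -16 + 8*√(87 - 187) = -16 + 8*√(-100) = -16 + 8*(10*I) = -16 + 80*I ≈ -16.0 + 80.0*I)
o(t) = 224
m(F, b) = -16 - 192*F + 80*I (m(F, b) = -192*F + (-16 + 80*I) = -16 - 192*F + 80*I)
o(-189) + m(-57, -42) = 224 + (-16 - 192*(-57) + 80*I) = 224 + (-16 + 10944 + 80*I) = 224 + (10928 + 80*I) = 11152 + 80*I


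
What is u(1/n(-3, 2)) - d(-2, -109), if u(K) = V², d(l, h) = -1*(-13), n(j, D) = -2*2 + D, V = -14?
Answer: 183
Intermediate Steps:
n(j, D) = -4 + D
d(l, h) = 13
u(K) = 196 (u(K) = (-14)² = 196)
u(1/n(-3, 2)) - d(-2, -109) = 196 - 1*13 = 196 - 13 = 183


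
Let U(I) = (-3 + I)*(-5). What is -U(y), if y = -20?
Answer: -115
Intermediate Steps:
U(I) = 15 - 5*I
-U(y) = -(15 - 5*(-20)) = -(15 + 100) = -1*115 = -115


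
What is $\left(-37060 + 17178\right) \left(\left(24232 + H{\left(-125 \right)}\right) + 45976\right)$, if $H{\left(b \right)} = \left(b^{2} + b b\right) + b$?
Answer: $-2014702706$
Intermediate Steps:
$H{\left(b \right)} = b + 2 b^{2}$ ($H{\left(b \right)} = \left(b^{2} + b^{2}\right) + b = 2 b^{2} + b = b + 2 b^{2}$)
$\left(-37060 + 17178\right) \left(\left(24232 + H{\left(-125 \right)}\right) + 45976\right) = \left(-37060 + 17178\right) \left(\left(24232 - 125 \left(1 + 2 \left(-125\right)\right)\right) + 45976\right) = - 19882 \left(\left(24232 - 125 \left(1 - 250\right)\right) + 45976\right) = - 19882 \left(\left(24232 - -31125\right) + 45976\right) = - 19882 \left(\left(24232 + 31125\right) + 45976\right) = - 19882 \left(55357 + 45976\right) = \left(-19882\right) 101333 = -2014702706$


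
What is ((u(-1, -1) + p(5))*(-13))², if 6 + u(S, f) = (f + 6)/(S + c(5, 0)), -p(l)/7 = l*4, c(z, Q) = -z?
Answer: 131171209/36 ≈ 3.6436e+6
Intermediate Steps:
p(l) = -28*l (p(l) = -7*l*4 = -28*l)
u(S, f) = -6 + (6 + f)/(-5 + S) (u(S, f) = -6 + (f + 6)/(S - 1*5) = -6 + (6 + f)/(S - 5) = -6 + (6 + f)/(-5 + S))
((u(-1, -1) + p(5))*(-13))² = (((36 - 1 - 6*(-1))/(-5 - 1) - 28*5)*(-13))² = (((36 - 1 + 6)/(-6) - 140)*(-13))² = ((-⅙*41 - 140)*(-13))² = ((-41/6 - 140)*(-13))² = (-881/6*(-13))² = (11453/6)² = 131171209/36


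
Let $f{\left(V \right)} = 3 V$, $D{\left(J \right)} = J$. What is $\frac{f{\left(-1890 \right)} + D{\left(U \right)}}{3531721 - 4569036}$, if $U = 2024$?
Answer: $\frac{3646}{1037315} \approx 0.0035148$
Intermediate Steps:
$\frac{f{\left(-1890 \right)} + D{\left(U \right)}}{3531721 - 4569036} = \frac{3 \left(-1890\right) + 2024}{3531721 - 4569036} = \frac{-5670 + 2024}{-1037315} = \left(-3646\right) \left(- \frac{1}{1037315}\right) = \frac{3646}{1037315}$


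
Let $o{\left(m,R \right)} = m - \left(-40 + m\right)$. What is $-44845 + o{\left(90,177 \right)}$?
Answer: $-44805$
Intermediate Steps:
$o{\left(m,R \right)} = 40$
$-44845 + o{\left(90,177 \right)} = -44845 + 40 = -44805$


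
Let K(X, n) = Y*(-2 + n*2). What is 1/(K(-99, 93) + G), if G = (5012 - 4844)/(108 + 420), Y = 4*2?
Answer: 22/32391 ≈ 0.00067920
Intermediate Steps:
Y = 8
K(X, n) = -16 + 16*n (K(X, n) = 8*(-2 + n*2) = 8*(-2 + 2*n) = -16 + 16*n)
G = 7/22 (G = 168/528 = 168*(1/528) = 7/22 ≈ 0.31818)
1/(K(-99, 93) + G) = 1/((-16 + 16*93) + 7/22) = 1/((-16 + 1488) + 7/22) = 1/(1472 + 7/22) = 1/(32391/22) = 22/32391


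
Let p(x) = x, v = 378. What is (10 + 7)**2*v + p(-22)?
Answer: 109220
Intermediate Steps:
(10 + 7)**2*v + p(-22) = (10 + 7)**2*378 - 22 = 17**2*378 - 22 = 289*378 - 22 = 109242 - 22 = 109220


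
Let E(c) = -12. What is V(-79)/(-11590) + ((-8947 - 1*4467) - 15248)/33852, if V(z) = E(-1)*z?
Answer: -30357023/32695390 ≈ -0.92848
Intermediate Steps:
V(z) = -12*z
V(-79)/(-11590) + ((-8947 - 1*4467) - 15248)/33852 = -12*(-79)/(-11590) + ((-8947 - 1*4467) - 15248)/33852 = 948*(-1/11590) + ((-8947 - 4467) - 15248)*(1/33852) = -474/5795 + (-13414 - 15248)*(1/33852) = -474/5795 - 28662*1/33852 = -474/5795 - 4777/5642 = -30357023/32695390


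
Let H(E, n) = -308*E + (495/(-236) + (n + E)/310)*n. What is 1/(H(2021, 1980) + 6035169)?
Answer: 1829/9938974036 ≈ 1.8402e-7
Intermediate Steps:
H(E, n) = -308*E + n*(-495/236 + E/310 + n/310) (H(E, n) = -308*E + (495*(-1/236) + (E + n)*(1/310))*n = -308*E + (-495/236 + (E/310 + n/310))*n = -308*E + (-495/236 + E/310 + n/310)*n = -308*E + n*(-495/236 + E/310 + n/310))
1/(H(2021, 1980) + 6035169) = 1/((-308*2021 - 495/236*1980 + (1/310)*1980² + (1/310)*2021*1980) + 6035169) = 1/((-622468 - 245025/59 + (1/310)*3920400 + 400158/31) + 6035169) = 1/((-622468 - 245025/59 + 392040/31 + 400158/31) + 6035169) = 1/(-1099350065/1829 + 6035169) = 1/(9938974036/1829) = 1829/9938974036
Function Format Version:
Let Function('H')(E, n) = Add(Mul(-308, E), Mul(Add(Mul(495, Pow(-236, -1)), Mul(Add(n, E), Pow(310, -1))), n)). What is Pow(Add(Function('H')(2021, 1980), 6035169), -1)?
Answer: Rational(1829, 9938974036) ≈ 1.8402e-7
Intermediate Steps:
Function('H')(E, n) = Add(Mul(-308, E), Mul(n, Add(Rational(-495, 236), Mul(Rational(1, 310), E), Mul(Rational(1, 310), n)))) (Function('H')(E, n) = Add(Mul(-308, E), Mul(Add(Mul(495, Rational(-1, 236)), Mul(Add(E, n), Rational(1, 310))), n)) = Add(Mul(-308, E), Mul(Add(Rational(-495, 236), Add(Mul(Rational(1, 310), E), Mul(Rational(1, 310), n))), n)) = Add(Mul(-308, E), Mul(Add(Rational(-495, 236), Mul(Rational(1, 310), E), Mul(Rational(1, 310), n)), n)) = Add(Mul(-308, E), Mul(n, Add(Rational(-495, 236), Mul(Rational(1, 310), E), Mul(Rational(1, 310), n)))))
Pow(Add(Function('H')(2021, 1980), 6035169), -1) = Pow(Add(Add(Mul(-308, 2021), Mul(Rational(-495, 236), 1980), Mul(Rational(1, 310), Pow(1980, 2)), Mul(Rational(1, 310), 2021, 1980)), 6035169), -1) = Pow(Add(Add(-622468, Rational(-245025, 59), Mul(Rational(1, 310), 3920400), Rational(400158, 31)), 6035169), -1) = Pow(Add(Add(-622468, Rational(-245025, 59), Rational(392040, 31), Rational(400158, 31)), 6035169), -1) = Pow(Add(Rational(-1099350065, 1829), 6035169), -1) = Pow(Rational(9938974036, 1829), -1) = Rational(1829, 9938974036)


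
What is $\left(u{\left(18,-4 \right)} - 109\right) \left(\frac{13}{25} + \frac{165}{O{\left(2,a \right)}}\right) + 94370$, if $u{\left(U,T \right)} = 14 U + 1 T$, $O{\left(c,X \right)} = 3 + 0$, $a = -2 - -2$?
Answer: $\frac{2552182}{25} \approx 1.0209 \cdot 10^{5}$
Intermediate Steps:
$a = 0$ ($a = -2 + 2 = 0$)
$O{\left(c,X \right)} = 3$
$u{\left(U,T \right)} = T + 14 U$ ($u{\left(U,T \right)} = 14 U + T = T + 14 U$)
$\left(u{\left(18,-4 \right)} - 109\right) \left(\frac{13}{25} + \frac{165}{O{\left(2,a \right)}}\right) + 94370 = \left(\left(-4 + 14 \cdot 18\right) - 109\right) \left(\frac{13}{25} + \frac{165}{3}\right) + 94370 = \left(\left(-4 + 252\right) - 109\right) \left(13 \cdot \frac{1}{25} + 165 \cdot \frac{1}{3}\right) + 94370 = \left(248 - 109\right) \left(\frac{13}{25} + 55\right) + 94370 = 139 \cdot \frac{1388}{25} + 94370 = \frac{192932}{25} + 94370 = \frac{2552182}{25}$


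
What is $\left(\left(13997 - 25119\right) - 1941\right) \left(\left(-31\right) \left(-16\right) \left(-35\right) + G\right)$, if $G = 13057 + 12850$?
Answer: $-111649461$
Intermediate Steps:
$G = 25907$
$\left(\left(13997 - 25119\right) - 1941\right) \left(\left(-31\right) \left(-16\right) \left(-35\right) + G\right) = \left(\left(13997 - 25119\right) - 1941\right) \left(\left(-31\right) \left(-16\right) \left(-35\right) + 25907\right) = \left(\left(13997 - 25119\right) - 1941\right) \left(496 \left(-35\right) + 25907\right) = \left(-11122 - 1941\right) \left(-17360 + 25907\right) = \left(-13063\right) 8547 = -111649461$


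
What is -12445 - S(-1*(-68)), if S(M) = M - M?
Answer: -12445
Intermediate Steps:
S(M) = 0
-12445 - S(-1*(-68)) = -12445 - 1*0 = -12445 + 0 = -12445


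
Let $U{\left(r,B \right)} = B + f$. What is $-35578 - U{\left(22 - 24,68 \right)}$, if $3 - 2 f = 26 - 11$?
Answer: $-35640$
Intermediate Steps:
$f = -6$ ($f = \frac{3}{2} - \frac{26 - 11}{2} = \frac{3}{2} - \frac{15}{2} = -6$)
$U{\left(r,B \right)} = -6 + B$ ($U{\left(r,B \right)} = B - 6 = -6 + B$)
$-35578 - U{\left(22 - 24,68 \right)} = -35578 - \left(-6 + 68\right) = -35578 - 62 = -35640$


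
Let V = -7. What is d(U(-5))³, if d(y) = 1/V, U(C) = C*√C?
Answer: -1/343 ≈ -0.0029155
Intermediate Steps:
U(C) = C^(3/2)
d(y) = -⅐ (d(y) = 1/(-7) = -⅐)
d(U(-5))³ = (-⅐)³ = -1/343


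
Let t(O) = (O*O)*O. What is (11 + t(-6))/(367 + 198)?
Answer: -41/113 ≈ -0.36283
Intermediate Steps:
t(O) = O³ (t(O) = O²*O = O³)
(11 + t(-6))/(367 + 198) = (11 + (-6)³)/(367 + 198) = (11 - 216)/565 = -205*1/565 = -41/113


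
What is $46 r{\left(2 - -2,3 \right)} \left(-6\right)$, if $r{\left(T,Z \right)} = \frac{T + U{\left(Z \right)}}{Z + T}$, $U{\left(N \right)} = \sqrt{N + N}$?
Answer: $- \frac{1104}{7} - \frac{276 \sqrt{6}}{7} \approx -254.29$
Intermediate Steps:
$U{\left(N \right)} = \sqrt{2} \sqrt{N}$ ($U{\left(N \right)} = \sqrt{2 N} = \sqrt{2} \sqrt{N}$)
$r{\left(T,Z \right)} = \frac{T + \sqrt{2} \sqrt{Z}}{T + Z}$ ($r{\left(T,Z \right)} = \frac{T + \sqrt{2} \sqrt{Z}}{Z + T} = \frac{T + \sqrt{2} \sqrt{Z}}{T + Z}$)
$46 r{\left(2 - -2,3 \right)} \left(-6\right) = 46 \frac{\left(2 - -2\right) + \sqrt{2} \sqrt{3}}{\left(2 - -2\right) + 3} \left(-6\right) = 46 \frac{\left(2 + 2\right) + \sqrt{6}}{\left(2 + 2\right) + 3} \left(-6\right) = 46 \frac{4 + \sqrt{6}}{4 + 3} \left(-6\right) = 46 \frac{4 + \sqrt{6}}{7} \left(-6\right) = 46 \left(\frac{4}{7} + \frac{\sqrt{6}}{7}\right) \left(-6\right) = \left(\frac{184}{7} + \frac{46 \sqrt{6}}{7}\right) \left(-6\right) = - \frac{1104}{7} - \frac{276 \sqrt{6}}{7}$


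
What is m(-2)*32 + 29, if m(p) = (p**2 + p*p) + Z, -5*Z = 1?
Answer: 1393/5 ≈ 278.60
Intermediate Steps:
Z = -1/5 (Z = -1/5*1 = -1/5 ≈ -0.20000)
m(p) = -1/5 + 2*p**2 (m(p) = (p**2 + p*p) - 1/5 = (p**2 + p**2) - 1/5 = 2*p**2 - 1/5 = -1/5 + 2*p**2)
m(-2)*32 + 29 = (-1/5 + 2*(-2)**2)*32 + 29 = (-1/5 + 2*4)*32 + 29 = (-1/5 + 8)*32 + 29 = (39/5)*32 + 29 = 1248/5 + 29 = 1393/5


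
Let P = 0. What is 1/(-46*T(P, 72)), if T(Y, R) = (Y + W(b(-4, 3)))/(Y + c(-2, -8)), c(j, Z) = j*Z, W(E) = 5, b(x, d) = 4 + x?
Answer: -8/115 ≈ -0.069565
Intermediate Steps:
c(j, Z) = Z*j
T(Y, R) = (5 + Y)/(16 + Y) (T(Y, R) = (Y + 5)/(Y - 8*(-2)) = (5 + Y)/(Y + 16) = (5 + Y)/(16 + Y))
1/(-46*T(P, 72)) = 1/(-46*(5 + 0)/(16 + 0)) = 1/(-46*5/16) = 1/(-115/8) = -8/115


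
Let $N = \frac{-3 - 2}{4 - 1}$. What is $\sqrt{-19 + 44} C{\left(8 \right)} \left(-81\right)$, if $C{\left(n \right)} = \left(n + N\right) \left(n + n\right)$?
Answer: $-41040$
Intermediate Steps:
$N = - \frac{5}{3} \approx -1.6667$
$C{\left(n \right)} = 2 n \left(- \frac{5}{3} + n\right)$ ($C{\left(n \right)} = \left(n - \frac{5}{3}\right) \left(n + n\right) = \left(- \frac{5}{3} + n\right) 2 n = 2 n \left(- \frac{5}{3} + n\right)$)
$\sqrt{-19 + 44} C{\left(8 \right)} \left(-81\right) = \sqrt{-19 + 44} \cdot \frac{2}{3} \cdot 8 \left(-5 + 3 \cdot 8\right) \left(-81\right) = \sqrt{25} \cdot \frac{2}{3} \cdot 8 \left(-5 + 24\right) \left(-81\right) = 5 \cdot \frac{2}{3} \cdot 8 \cdot 19 \left(-81\right) = 5 \cdot \frac{304}{3} \left(-81\right) = \frac{1520}{3} \left(-81\right) = -41040$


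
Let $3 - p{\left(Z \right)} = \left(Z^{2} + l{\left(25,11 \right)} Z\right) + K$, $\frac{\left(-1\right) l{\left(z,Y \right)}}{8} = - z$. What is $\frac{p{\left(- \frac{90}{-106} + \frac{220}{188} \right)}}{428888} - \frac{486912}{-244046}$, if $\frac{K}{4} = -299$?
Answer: $\frac{648504714997709205}{324737952701154344} \approx 1.997$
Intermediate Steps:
$K = -1196$ ($K = 4 \left(-299\right) = -1196$)
$l{\left(z,Y \right)} = 8 z$ ($l{\left(z,Y \right)} = - 8 \left(- z\right) = 8 z$)
$p{\left(Z \right)} = 1199 - Z^{2} - 200 Z$ ($p{\left(Z \right)} = 3 - \left(\left(Z^{2} + 8 \cdot 25 Z\right) - 1196\right) = 3 - \left(\left(Z^{2} + 200 Z\right) - 1196\right) = 3 - \left(-1196 + Z^{2} + 200 Z\right) = 1199 - Z^{2} - 200 Z$)
$\frac{p{\left(- \frac{90}{-106} + \frac{220}{188} \right)}}{428888} - \frac{486912}{-244046} = \frac{1199 - \left(- \frac{90}{-106} + \frac{220}{188}\right)^{2} - 200 \left(- \frac{90}{-106} + \frac{220}{188}\right)}{428888} - \frac{486912}{-244046} = \left(1199 - \left(\left(-90\right) \left(- \frac{1}{106}\right) + 220 \cdot \frac{1}{188}\right)^{2} - 200 \left(\left(-90\right) \left(- \frac{1}{106}\right) + 220 \cdot \frac{1}{188}\right)\right) \frac{1}{428888} - - \frac{243456}{122023} = \left(1199 - \left(\frac{45}{53} + \frac{55}{47}\right)^{2} - 200 \left(\frac{45}{53} + \frac{55}{47}\right)\right) \frac{1}{428888} + \frac{243456}{122023} = \left(1199 - \left(\frac{5030}{2491}\right)^{2} - \frac{1006000}{2491}\right) \frac{1}{428888} + \frac{243456}{122023} = \left(1199 - \frac{25300900}{6205081} - \frac{1006000}{2491}\right) \frac{1}{428888} + \frac{243456}{122023} = \frac{4908645219}{6205081} \cdot \frac{1}{428888} + \frac{243456}{122023} = \frac{4908645219}{2661284779928} + \frac{243456}{122023} = \frac{648504714997709205}{324737952701154344}$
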